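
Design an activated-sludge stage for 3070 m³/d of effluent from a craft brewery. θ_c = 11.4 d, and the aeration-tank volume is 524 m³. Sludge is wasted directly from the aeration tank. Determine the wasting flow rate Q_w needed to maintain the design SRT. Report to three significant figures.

Wasting from the aeration tank: Q_w = V / θ_c = 524.0 / 11.4 = 45.96 m³/d.

Q_w ≈ 46.0 m³/d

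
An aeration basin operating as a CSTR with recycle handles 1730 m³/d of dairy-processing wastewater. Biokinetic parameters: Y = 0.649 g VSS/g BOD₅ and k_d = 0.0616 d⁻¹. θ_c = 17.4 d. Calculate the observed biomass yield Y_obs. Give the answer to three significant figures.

Y_obs ≈ 0.313 g VSS/g BOD₅

The observed yield is Y_obs = Y/(1 + k_d·θ_c) = 0.649 / (1 + 0.0616 × 17.4) = 0.649 / 2.072 = 0.3132 g VSS per g BOD₅ removed.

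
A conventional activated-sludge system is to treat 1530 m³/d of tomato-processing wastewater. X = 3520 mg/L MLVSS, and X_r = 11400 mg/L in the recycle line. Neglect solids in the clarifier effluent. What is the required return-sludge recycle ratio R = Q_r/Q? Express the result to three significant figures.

Mass balance around the secondary clarifier (neglecting effluent solids): R = X / (X_r − X) = 3520 / (11400 − 3520) = 0.4467.

R ≈ 0.447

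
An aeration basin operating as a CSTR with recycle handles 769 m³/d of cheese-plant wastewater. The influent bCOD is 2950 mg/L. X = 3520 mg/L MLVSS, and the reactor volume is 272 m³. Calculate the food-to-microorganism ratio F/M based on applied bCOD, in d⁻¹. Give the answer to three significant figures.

F/M ≈ 2.37 d⁻¹

F/M = applied load / biomass = Q·S₀/(V·X) = 769 × 2950 / (272.0 × 3520) = 2.369 d⁻¹.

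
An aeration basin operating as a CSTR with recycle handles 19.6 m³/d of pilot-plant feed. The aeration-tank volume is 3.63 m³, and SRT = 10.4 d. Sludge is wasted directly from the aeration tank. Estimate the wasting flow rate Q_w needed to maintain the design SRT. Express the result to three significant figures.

Wasting from the aeration tank: Q_w = V / θ_c = 3.630 / 10.4 = 0.3490 m³/d.

Q_w ≈ 0.349 m³/d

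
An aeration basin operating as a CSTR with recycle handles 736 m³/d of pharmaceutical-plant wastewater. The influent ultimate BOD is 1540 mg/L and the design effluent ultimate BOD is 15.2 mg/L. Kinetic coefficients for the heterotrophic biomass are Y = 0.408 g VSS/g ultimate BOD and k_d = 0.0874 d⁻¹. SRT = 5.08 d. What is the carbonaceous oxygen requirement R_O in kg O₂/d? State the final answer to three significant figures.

Observed yield with endogenous decay: Y_obs = Y / (1 + k_d·θ_c) = 0.408 / (1 + 0.0874 × 5.08) = 0.408 / 1.444 = 0.2826 g VSS/g ultimate BOD.
Mass of ultimate BOD removed per day: Q(S₀ − S) = 736 × 1525 g/m³ = 1122 kg/d.
Biomass synthesised: P_X = Y_obs × 1122 = 317.1 kg VSS/d.
Carbonaceous O₂ demand = substrate oxidised − cell-mass equivalent = 1122 − 1.42 × 317.1 = 672.0 kg O₂/d.

R_O ≈ 672 kg O₂/d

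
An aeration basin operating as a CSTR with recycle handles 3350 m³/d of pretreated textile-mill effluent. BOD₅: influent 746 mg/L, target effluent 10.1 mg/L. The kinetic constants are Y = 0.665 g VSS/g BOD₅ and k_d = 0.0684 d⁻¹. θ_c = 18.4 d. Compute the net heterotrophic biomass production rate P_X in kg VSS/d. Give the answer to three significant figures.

Observed yield with endogenous decay: Y_obs = Y / (1 + k_d·θ_c) = 0.665 / (1 + 0.0684 × 18.4) = 0.665 / 2.259 = 0.2944 g VSS/g BOD₅.
ΔS = 746 − 10.1 = 735.9 mg/L, so the substrate removal rate is 3350 × 735.9/1000 = 2465 kg BOD₅/d.
P_X = Y_obs · Q(S₀ − S) = 0.2944 × 2465 = 725.9 kg VSS/d.

P_X ≈ 726 kg VSS/d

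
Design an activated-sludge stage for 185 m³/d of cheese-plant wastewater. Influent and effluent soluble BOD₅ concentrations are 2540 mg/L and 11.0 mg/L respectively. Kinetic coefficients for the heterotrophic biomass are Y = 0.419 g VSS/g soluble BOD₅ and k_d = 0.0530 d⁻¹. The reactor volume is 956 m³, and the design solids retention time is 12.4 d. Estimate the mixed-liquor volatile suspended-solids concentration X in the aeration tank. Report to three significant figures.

X = Y·Q·ΔS·θ_c / [V·(1 + k_d θ_c)] = 0.419 × 185 × (2540 − 11.0) × 12.4 / [956 × (1 + 0.0530 × 12.4)] = 1534 mg/L.

X ≈ 1530 mg/L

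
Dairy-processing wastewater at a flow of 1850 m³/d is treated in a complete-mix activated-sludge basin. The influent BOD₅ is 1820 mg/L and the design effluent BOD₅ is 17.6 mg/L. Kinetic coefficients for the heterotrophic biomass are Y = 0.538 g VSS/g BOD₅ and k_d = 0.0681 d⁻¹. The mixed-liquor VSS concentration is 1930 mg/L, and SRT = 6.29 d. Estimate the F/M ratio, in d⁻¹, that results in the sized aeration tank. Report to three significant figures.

Rearranging the biomass balance for a CMAS with decay, V = Y·Q·ΔS·θ_c / [X·(1+k_d θ_c)] = 0.538 × 1850 × (1820 − 17.6) × 6.29 / [1930 × (1 + 0.0681 × 6.29)] = 1.13×10^7 / 2757 = 4093 m³.
F/M = applied load / biomass = Q·S₀/(V·X) = 1850 × 1820 / (4093 × 1930) = 0.4262 d⁻¹.

F/M ≈ 0.426 d⁻¹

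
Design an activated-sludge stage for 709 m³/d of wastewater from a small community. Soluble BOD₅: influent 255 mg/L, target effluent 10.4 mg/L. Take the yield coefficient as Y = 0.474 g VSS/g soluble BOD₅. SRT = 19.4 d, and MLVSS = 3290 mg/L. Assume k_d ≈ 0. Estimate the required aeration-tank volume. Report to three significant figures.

With k_d = 0 the design equation reduces to V = Y Q (S₀−S) θ_c / X = 0.474 × 709 × (255 − 10.4) × 19.4 / 3290 = 484.7 m³.

V ≈ 485 m³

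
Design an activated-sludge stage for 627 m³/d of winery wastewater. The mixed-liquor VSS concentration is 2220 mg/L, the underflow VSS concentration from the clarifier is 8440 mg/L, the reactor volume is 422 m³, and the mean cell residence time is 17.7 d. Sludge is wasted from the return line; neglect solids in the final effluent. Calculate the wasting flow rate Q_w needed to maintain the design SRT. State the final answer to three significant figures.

Q_w ≈ 6.27 m³/d

Wasting from the return line (neglecting effluent solids): Q_w = V·X / (θ_c·X_r) = 422.0 × 2220 / (17.7 × 8440) = 6.271 m³/d.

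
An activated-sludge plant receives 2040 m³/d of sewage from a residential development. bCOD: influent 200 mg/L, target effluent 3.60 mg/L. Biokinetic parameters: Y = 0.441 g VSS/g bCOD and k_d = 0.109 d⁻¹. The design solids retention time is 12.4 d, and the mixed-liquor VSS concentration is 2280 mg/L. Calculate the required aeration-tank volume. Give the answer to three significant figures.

Steady-state biomass mass balance: V·X·(1 + k_d·θ_c) = Y·Q·(S₀ − S)·θ_c, so V = 0.441 × 2040 × (200 − 3.60) × 12.4 / [2280 × (1 + 0.109 × 12.4)] = 2.19×10^6 / 5362 = 408.6 m³.

V ≈ 409 m³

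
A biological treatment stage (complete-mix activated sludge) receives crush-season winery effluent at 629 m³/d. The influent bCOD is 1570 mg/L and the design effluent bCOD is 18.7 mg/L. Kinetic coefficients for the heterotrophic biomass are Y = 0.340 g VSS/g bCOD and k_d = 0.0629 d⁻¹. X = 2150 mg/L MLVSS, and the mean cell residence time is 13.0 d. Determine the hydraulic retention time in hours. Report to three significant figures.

Steady-state biomass mass balance: V·X·(1 + k_d·θ_c) = Y·Q·(S₀ − S)·θ_c, so V = 0.340 × 629 × (1570 − 18.7) × 13.0 / [2150 × (1 + 0.0629 × 13.0)] = 4.31×10^6 / 3908 = 1104 m³.
τ = V/Q = 1104/629 = 1.755 d, or 42.11 h.

τ ≈ 42.1 h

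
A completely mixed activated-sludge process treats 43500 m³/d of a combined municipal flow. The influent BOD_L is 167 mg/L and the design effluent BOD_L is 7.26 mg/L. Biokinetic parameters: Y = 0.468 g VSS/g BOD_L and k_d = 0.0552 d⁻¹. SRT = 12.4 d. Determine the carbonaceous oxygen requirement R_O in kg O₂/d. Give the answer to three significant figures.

Observed yield with endogenous decay: Y_obs = Y / (1 + k_d·θ_c) = 0.468 / (1 + 0.0552 × 12.4) = 0.468 / 1.684 = 0.2778 g VSS/g BOD_L.
Substrate removed = Q·(S₀ − S) = 43500 m³/d × (167 − 7.26) g/m³ = 6.95×10^6 g/d = 6949 kg/d.
Net sludge production P_X = 0.2778 × 6949 = 1931 kg VSS/d.
R_O = Q·ΔS − 1.42 P_X = 6949 − 2741 = 4207 kg O₂/d.

R_O ≈ 4210 kg O₂/d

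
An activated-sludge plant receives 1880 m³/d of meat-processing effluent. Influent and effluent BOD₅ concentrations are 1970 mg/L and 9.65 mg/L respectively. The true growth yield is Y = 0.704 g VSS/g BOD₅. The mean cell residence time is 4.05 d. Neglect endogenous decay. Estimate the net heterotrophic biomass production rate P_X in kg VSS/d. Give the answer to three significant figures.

P_X ≈ 2590 kg VSS/d

Since k_d ≈ 0, Y_obs = Y = 0.704 g VSS/g BOD₅.
ΔS = 1970 − 9.65 = 1960 mg/L, so the substrate removal rate is 1880 × 1960/1000 = 3685 kg BOD₅/d.
Biomass produced: P_X = Y_obs·Q·ΔS = 0.7040 × 3685 ≈ 2595 kg VSS/d.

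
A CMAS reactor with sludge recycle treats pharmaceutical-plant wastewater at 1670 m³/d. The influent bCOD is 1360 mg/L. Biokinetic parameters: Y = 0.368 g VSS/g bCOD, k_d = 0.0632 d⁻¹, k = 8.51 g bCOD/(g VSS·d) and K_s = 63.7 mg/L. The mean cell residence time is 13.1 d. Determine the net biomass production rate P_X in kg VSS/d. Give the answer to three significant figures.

For a completely mixed reactor with recycle the Lawrence–McCarty relation gives S = K_s·(1 + k_d·θ_c) / [θ_c·(Y·k − k_d) − 1] = 63.7 × (1 + 0.0632 × 13.1) / [13.1 × (0.368 × 8.51 − 0.0632) − 1] = 116.4 / 39.20 = 2.971 mg/L.
The observed yield is Y_obs = Y/(1 + k_d·θ_c) = 0.368 / (1 + 0.0632 × 13.1) = 0.368 / 1.828 = 0.2013 g VSS per g bCOD removed.
Substrate removed = Q·(S₀ − S) = 1670 m³/d × (1360 − 2.97) g/m³ = 2.27×10^6 g/d = 2266 kg/d.
Biomass produced: P_X = Y_obs·Q·ΔS = 0.2013 × 2266 ≈ 456.2 kg VSS/d.

P_X ≈ 456 kg VSS/d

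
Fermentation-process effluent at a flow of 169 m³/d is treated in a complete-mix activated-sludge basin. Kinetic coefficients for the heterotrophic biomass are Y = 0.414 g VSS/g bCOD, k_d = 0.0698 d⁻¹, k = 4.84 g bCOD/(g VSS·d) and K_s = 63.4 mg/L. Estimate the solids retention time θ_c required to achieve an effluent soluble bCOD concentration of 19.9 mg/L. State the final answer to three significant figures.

θ_c ≈ 2.45 d

Specific growth rate at S = 19.9 mg/L: μ = YkS/(K_s+S) = 0.414·4.84·19.9/(63.4+19.9) = 0.4787 d⁻¹.
Then 1/θ_c = μ − k_d = 0.4787 − 0.0698 = 0.4089 d⁻¹, giving θ_c = 2.446 d.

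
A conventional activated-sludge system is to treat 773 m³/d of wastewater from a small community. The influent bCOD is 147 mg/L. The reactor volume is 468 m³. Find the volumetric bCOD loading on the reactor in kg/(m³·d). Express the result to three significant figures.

Volumetric loading L_v = Q·S₀ / V = 773 × 147 g/m³ / 468.0 m³ = 242.8 g/(m³·d) = 0.2428 kg bCOD/(m³·d).

L_v ≈ 0.243 kg bCOD/(m³·d)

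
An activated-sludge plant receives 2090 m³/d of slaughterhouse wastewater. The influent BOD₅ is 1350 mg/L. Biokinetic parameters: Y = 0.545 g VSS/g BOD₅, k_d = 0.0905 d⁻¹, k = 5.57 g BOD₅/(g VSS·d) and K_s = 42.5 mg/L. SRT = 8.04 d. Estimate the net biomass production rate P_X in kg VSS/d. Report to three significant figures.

For a completely mixed reactor with recycle the Lawrence–McCarty relation gives S = K_s·(1 + k_d·θ_c) / [θ_c·(Y·k − k_d) − 1] = 42.5 × (1 + 0.0905 × 8.04) / [8.04 × (0.545 × 5.57 − 0.0905) − 1] = 73.42 / 22.68 = 3.238 mg/L.
Observed yield with endogenous decay: Y_obs = Y / (1 + k_d·θ_c) = 0.545 / (1 + 0.0905 × 8.04) = 0.545 / 1.728 = 0.3155 g VSS/g BOD₅.
Mass of BOD₅ removed per day: Q(S₀ − S) = 2090 × 1347 g/m³ = 2815 kg/d.
P_X = Y_obs · Q(S₀ − S) = 0.3155 × 2815 = 887.9 kg VSS/d.

P_X ≈ 888 kg VSS/d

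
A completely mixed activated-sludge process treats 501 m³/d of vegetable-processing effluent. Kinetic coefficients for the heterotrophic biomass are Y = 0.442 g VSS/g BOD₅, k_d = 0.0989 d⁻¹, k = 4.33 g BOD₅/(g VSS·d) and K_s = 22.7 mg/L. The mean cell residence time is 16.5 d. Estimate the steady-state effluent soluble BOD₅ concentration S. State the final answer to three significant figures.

S ≈ 2.06 mg/L

From the Monod/SRT balance for a CMAS, S = K_s·(1+k_d θ_c)/[θ_c·(Y k − k_d) − 1] = 22.7 × (1 + 0.0989 × 16.5) / [16.5 × (0.442 × 4.33 − 0.0989) − 1] = 59.74 / 28.95 = 2.064 mg/L.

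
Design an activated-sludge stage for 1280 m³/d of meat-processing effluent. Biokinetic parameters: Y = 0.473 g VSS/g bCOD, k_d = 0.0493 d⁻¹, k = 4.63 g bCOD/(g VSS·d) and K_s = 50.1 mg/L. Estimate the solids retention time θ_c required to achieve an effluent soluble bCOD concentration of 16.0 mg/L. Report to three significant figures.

θ_c ≈ 2.08 d

At the target effluent, Y k S/(K_s+S) = 0.473×4.63×16.0/66.10 = 0.5301 d⁻¹.
1/θ_c = 0.5301 − 0.0493 = 0.4808 d⁻¹, so θ_c = 2.080 d.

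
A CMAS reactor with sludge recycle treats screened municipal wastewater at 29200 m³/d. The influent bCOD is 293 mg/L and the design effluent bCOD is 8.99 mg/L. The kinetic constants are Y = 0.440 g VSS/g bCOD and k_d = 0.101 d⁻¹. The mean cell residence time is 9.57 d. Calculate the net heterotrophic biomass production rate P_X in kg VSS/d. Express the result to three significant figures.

Y_obs = Y / (1 + k_d θ_c) = 0.440 / (1 + 0.101 × 9.57) = 0.440 / 1.967 = 0.2237.
Substrate removed = Q·(S₀ − S) = 29200 m³/d × (293 − 8.99) g/m³ = 8.29×10^6 g/d = 8293 kg/d.
P_X = Y_obs · Q(S₀ − S) = 0.2237 × 8293 = 1855 kg VSS/d.

P_X ≈ 1860 kg VSS/d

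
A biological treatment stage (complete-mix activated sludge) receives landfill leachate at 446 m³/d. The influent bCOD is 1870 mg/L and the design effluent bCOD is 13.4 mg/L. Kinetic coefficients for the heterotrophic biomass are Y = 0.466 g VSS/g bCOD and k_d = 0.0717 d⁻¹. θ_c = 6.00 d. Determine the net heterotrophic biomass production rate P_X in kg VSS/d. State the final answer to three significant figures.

The observed yield is Y_obs = Y/(1 + k_d·θ_c) = 0.466 / (1 + 0.0717 × 6.00) = 0.466 / 1.430 = 0.3258 g VSS per g bCOD removed.
Q·(S₀ − S) = 446 × (1870 − 13.4) × 10⁻³ = 828.0 kg/d removed.
So the net sludge growth is P_X = 0.3258 × 828.0 = 269.8 kg VSS/d.

P_X ≈ 270 kg VSS/d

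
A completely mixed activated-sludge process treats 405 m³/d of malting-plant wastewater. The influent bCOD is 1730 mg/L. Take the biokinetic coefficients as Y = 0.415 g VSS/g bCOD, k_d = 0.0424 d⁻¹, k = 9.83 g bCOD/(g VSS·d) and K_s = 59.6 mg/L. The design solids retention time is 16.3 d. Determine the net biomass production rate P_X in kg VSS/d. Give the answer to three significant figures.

For a completely mixed reactor with recycle the Lawrence–McCarty relation gives S = K_s·(1 + k_d·θ_c) / [θ_c·(Y·k − k_d) − 1] = 59.6 × (1 + 0.0424 × 16.3) / [16.3 × (0.415 × 9.83 − 0.0424) − 1] = 100.8 / 64.80 = 1.555 mg/L.
Y_obs = Y / (1 + k_d θ_c) = 0.415 / (1 + 0.0424 × 16.3) = 0.415 / 1.691 = 0.2454.
Q·(S₀ − S) = 405 × (1730 − 1.56) × 10⁻³ = 700.0 kg/d removed.
Biomass produced: P_X = Y_obs·Q·ΔS = 0.2454 × 700.0 ≈ 171.8 kg VSS/d.

P_X ≈ 172 kg VSS/d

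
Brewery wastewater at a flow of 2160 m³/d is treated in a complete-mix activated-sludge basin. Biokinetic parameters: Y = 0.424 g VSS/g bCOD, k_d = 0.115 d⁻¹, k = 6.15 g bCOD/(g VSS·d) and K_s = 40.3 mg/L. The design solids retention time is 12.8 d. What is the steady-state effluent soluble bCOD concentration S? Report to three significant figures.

For a completely mixed reactor with recycle the Lawrence–McCarty relation gives S = K_s·(1 + k_d·θ_c) / [θ_c·(Y·k − k_d) − 1] = 40.3 × (1 + 0.115 × 12.8) / [12.8 × (0.424 × 6.15 − 0.115) − 1] = 99.62 / 30.91 = 3.223 mg/L.

S ≈ 3.22 mg/L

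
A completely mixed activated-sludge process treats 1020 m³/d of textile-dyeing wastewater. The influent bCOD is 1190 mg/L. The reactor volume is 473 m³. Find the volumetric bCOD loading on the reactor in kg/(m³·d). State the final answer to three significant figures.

L_v = Q S₀ / V = 1020 × 1190 × 10⁻³ / 473.0 = 2.566 kg/(m³·d).

L_v ≈ 2.57 kg bCOD/(m³·d)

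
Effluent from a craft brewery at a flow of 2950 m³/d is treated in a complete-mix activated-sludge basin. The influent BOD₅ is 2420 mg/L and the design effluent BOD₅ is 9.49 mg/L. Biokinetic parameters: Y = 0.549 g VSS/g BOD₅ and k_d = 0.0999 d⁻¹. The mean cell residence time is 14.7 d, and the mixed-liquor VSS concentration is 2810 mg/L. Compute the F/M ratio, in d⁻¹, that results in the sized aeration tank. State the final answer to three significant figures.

Steady-state biomass mass balance: V·X·(1 + k_d·θ_c) = Y·Q·(S₀ − S)·θ_c, so V = 0.549 × 2950 × (2420 − 9.49) × 14.7 / [2810 × (1 + 0.0999 × 14.7)] = 5.74×10^7 / 6937 = 8273 m³.
Food-to-microorganism ratio F/M = Q S₀ / (V X) = 2950 × 2420 / (8273 × 2810) = 0.3071 d⁻¹.

F/M ≈ 0.307 d⁻¹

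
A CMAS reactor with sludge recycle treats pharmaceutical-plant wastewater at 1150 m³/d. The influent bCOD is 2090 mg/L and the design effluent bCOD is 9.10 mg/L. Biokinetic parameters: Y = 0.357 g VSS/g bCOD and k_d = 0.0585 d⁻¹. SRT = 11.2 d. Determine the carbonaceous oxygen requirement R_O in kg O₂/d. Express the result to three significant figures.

R_O ≈ 1660 kg O₂/d

The observed yield is Y_obs = Y/(1 + k_d·θ_c) = 0.357 / (1 + 0.0585 × 11.2) = 0.357 / 1.655 = 0.2157 g VSS per g bCOD removed.
Substrate removed = Q·(S₀ − S) = 1150 m³/d × (2090 − 9.10) g/m³ = 2.39×10^6 g/d = 2393 kg/d.
P_X = Y_obs·Q·(S₀ − S) = 0.2157 × 2393 = 516.1 kg VSS/d.
R_O = Q·(S₀ − S) − 1.42·P_X = 2393 − 1.42 × 516.1 = 1660 kg O₂/d.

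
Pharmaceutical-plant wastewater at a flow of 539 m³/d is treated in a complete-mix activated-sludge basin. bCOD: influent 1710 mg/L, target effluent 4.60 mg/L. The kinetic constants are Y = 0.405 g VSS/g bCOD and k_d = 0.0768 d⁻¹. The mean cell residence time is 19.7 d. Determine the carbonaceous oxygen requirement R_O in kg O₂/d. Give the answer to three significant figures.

Observed yield with endogenous decay: Y_obs = Y / (1 + k_d·θ_c) = 0.405 / (1 + 0.0768 × 19.7) = 0.405 / 2.513 = 0.1612 g VSS/g bCOD.
Q·(S₀ − S) = 539 × (1710 − 4.60) × 10⁻³ = 919.2 kg/d removed.
Biomass synthesised: P_X = Y_obs × 919.2 = 148.1 kg VSS/d.
Carbonaceous O₂ demand = substrate oxidised − cell-mass equivalent = 919.2 − 1.42 × 148.1 = 708.8 kg O₂/d.

R_O ≈ 709 kg O₂/d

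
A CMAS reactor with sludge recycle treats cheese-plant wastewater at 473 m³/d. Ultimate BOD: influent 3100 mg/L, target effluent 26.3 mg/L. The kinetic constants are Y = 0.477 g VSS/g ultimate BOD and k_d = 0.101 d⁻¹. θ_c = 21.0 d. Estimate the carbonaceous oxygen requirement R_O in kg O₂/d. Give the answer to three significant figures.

Correct the yield for decay: Y_obs = Y/(1 + k_d θ_c) = 0.477 / (1 + 0.101 × 21.0) = 0.477 / 3.121 = 0.1528.
Q·(S₀ − S) = 473 × (3100 − 26.3) × 10⁻³ = 1454 kg/d removed.
Net sludge production P_X = 0.1528 × 1454 = 222.2 kg VSS/d.
R_O = Q·ΔS − 1.42 P_X = 1454 − 315.5 = 1138 kg O₂/d.

R_O ≈ 1140 kg O₂/d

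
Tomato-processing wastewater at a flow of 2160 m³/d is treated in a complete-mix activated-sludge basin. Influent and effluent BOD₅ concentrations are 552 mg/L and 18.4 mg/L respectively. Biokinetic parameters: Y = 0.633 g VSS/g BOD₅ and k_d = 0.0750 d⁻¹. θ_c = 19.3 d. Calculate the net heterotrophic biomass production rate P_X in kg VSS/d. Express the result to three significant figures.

P_X ≈ 298 kg VSS/d

Observed yield with endogenous decay: Y_obs = Y / (1 + k_d·θ_c) = 0.633 / (1 + 0.0750 × 19.3) = 0.633 / 2.447 = 0.2586 g VSS/g BOD₅.
Substrate removed = Q·(S₀ − S) = 2160 m³/d × (552 − 18.4) g/m³ = 1.15×10^6 g/d = 1153 kg/d.
P_X = Y_obs · Q(S₀ − S) = 0.2586 × 1153 = 298.1 kg VSS/d.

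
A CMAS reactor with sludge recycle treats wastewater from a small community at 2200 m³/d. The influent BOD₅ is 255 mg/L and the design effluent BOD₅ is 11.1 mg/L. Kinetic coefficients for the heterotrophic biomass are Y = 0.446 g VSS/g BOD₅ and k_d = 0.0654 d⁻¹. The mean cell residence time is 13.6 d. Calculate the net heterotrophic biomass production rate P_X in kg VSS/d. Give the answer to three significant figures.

P_X ≈ 127 kg VSS/d

The observed yield is Y_obs = Y/(1 + k_d·θ_c) = 0.446 / (1 + 0.0654 × 13.6) = 0.446 / 1.889 = 0.2360 g VSS per g BOD₅ removed.
Mass of BOD₅ removed per day: Q(S₀ − S) = 2200 × 243.9 g/m³ = 536.6 kg/d.
So the net sludge growth is P_X = 0.2360 × 536.6 = 126.7 kg VSS/d.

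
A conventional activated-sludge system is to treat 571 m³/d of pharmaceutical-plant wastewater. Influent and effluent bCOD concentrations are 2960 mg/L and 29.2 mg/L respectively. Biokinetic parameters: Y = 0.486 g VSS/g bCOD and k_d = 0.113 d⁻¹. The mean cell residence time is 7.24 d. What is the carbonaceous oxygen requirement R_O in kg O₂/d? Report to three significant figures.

R_O ≈ 1040 kg O₂/d

The observed yield is Y_obs = Y/(1 + k_d·θ_c) = 0.486 / (1 + 0.113 × 7.24) = 0.486 / 1.818 = 0.2673 g VSS per g bCOD removed.
Mass of bCOD removed per day: Q(S₀ − S) = 571 × 2931 g/m³ = 1673 kg/d.
Biomass synthesised: P_X = Y_obs × 1673 = 447.3 kg VSS/d.
R_O = Q·ΔS − 1.42 P_X = 1673 − 635.2 = 1038 kg O₂/d.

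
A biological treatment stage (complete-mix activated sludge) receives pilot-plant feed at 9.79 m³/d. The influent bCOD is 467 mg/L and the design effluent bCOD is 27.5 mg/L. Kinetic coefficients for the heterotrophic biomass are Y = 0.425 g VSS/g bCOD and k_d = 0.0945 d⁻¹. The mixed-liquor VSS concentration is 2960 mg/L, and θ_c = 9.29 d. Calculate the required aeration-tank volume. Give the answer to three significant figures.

From the SRT design equation V = Y Q (S₀−S) θ_c / [X (1 + k_d θ_c)] = 0.425 × 9.79 × (467 − 27.5) × 9.29 / [2960 × (1 + 0.0945 × 9.29)] = 1.7×10^4 / 5559 = 3.056 m³.

V ≈ 3.06 m³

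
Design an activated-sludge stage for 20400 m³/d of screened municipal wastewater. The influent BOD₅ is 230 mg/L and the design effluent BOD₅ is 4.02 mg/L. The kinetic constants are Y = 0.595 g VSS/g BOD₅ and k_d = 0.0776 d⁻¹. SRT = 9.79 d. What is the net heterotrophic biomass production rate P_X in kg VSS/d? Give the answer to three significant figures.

Y_obs = Y / (1 + k_d θ_c) = 0.595 / (1 + 0.0776 × 9.79) = 0.595 / 1.760 = 0.3381.
Mass of BOD₅ removed per day: Q(S₀ − S) = 20400 × 226.0 g/m³ = 4610 kg/d.
P_X = Y_obs · Q(S₀ − S) = 0.3381 × 4610 = 1559 kg VSS/d.

P_X ≈ 1560 kg VSS/d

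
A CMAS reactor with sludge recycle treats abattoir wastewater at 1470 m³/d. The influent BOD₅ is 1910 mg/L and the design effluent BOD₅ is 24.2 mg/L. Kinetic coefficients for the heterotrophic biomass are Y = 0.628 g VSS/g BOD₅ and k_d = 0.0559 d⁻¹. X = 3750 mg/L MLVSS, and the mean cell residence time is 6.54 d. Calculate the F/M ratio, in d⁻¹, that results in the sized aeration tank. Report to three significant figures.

F/M ≈ 0.337 d⁻¹

Steady-state biomass mass balance: V·X·(1 + k_d·θ_c) = Y·Q·(S₀ − S)·θ_c, so V = 0.628 × 1470 × (1910 − 24.2) × 6.54 / [3750 × (1 + 0.0559 × 6.54)] = 1.14×10^7 / 5121 = 2223 m³.
F/M = Q·S₀ / (V·X) = 1470 × 1910 / (2223 × 3750) = 0.3368 g BOD₅·(g VSS·d)⁻¹.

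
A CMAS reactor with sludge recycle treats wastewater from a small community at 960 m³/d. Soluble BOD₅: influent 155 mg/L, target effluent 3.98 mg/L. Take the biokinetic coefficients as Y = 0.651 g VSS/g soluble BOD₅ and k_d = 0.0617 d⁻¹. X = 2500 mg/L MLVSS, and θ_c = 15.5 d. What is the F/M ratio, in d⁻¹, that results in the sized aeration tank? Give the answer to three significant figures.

Rearranging the biomass balance for a CMAS with decay, V = Y·Q·ΔS·θ_c / [X·(1+k_d θ_c)] = 0.651 × 960 × (155 − 3.98) × 15.5 / [2500 × (1 + 0.0617 × 15.5)] = 1.46×10^6 / 4891 = 299.1 m³.
Food-to-microorganism ratio F/M = Q S₀ / (V X) = 960 × 155 / (299.1 × 2500) = 0.1990 d⁻¹.

F/M ≈ 0.199 d⁻¹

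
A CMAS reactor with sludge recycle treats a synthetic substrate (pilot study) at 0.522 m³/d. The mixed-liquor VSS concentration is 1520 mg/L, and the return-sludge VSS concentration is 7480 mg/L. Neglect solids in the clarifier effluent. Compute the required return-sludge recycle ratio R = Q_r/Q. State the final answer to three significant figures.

Solids balance on the clarifier gives (1+R)X = R·X_r, so R = X/(X_r − X) = 1520 / (7480 − 1520) = 0.2550.

R ≈ 0.255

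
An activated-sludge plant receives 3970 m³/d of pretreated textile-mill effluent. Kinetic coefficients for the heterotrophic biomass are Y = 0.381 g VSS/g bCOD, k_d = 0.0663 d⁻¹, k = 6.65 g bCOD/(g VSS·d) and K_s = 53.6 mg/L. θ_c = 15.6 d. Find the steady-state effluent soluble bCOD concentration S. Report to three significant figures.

S ≈ 2.91 mg/L

Effluent substrate depends only on kinetics and SRT: S = K_s(1 + k_d θ_c) / [θ_c(Yk − k_d) − 1] = 53.6 × (1 + 0.0663 × 15.6) / [15.6 × (0.381 × 6.65 − 0.0663) − 1] = 109.0 / 37.49 = 2.908 mg/L.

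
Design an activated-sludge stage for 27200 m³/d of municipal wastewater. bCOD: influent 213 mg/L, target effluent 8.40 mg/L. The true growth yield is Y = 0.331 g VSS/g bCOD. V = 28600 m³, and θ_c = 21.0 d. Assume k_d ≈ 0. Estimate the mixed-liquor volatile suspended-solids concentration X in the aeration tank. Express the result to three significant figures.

X ≈ 1350 mg/L

X = Y·Q·ΔS·θ_c / V = 0.331 × 27200 × (213 − 8.40) × 21.0 / 28600 = 1353 mg/L.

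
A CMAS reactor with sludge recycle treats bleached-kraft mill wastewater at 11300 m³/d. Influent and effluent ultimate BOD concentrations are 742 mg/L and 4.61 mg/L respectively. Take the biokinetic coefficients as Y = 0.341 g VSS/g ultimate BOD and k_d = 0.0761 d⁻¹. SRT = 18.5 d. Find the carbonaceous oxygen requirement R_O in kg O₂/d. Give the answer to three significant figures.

Y_obs = Y / (1 + k_d θ_c) = 0.341 / (1 + 0.0761 × 18.5) = 0.341 / 2.408 = 0.1416.
Mass of ultimate BOD removed per day: Q(S₀ − S) = 11300 × 737.4 g/m³ = 8333 kg/d.
P_X = Y_obs·Q·(S₀ − S) = 0.1416 × 8333 = 1180 kg VSS/d.
Carbonaceous O₂ demand = substrate oxidised − cell-mass equivalent = 8333 − 1.42 × 1180 = 6657 kg O₂/d.

R_O ≈ 6660 kg O₂/d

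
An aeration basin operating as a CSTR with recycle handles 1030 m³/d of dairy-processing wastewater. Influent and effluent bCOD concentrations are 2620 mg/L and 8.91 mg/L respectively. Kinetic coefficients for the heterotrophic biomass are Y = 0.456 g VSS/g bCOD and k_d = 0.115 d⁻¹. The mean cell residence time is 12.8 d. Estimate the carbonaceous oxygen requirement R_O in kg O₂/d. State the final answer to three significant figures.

Correct the yield for decay: Y_obs = Y/(1 + k_d θ_c) = 0.456 / (1 + 0.115 × 12.8) = 0.456 / 2.472 = 0.1845.
Mass of bCOD removed per day: Q(S₀ − S) = 1030 × 2611 g/m³ = 2689 kg/d.
P_X = Y_obs·Q·(S₀ − S) = 0.1845 × 2689 = 496.1 kg VSS/d.
R_O = Q·(S₀ − S) − 1.42·P_X = 2689 − 1.42 × 496.1 = 1985 kg O₂/d.

R_O ≈ 1980 kg O₂/d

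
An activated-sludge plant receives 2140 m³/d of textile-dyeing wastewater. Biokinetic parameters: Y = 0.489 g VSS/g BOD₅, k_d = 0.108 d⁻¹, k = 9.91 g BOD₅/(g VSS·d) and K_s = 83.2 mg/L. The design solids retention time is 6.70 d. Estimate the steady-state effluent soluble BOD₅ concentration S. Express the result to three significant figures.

Effluent substrate depends only on kinetics and SRT: S = K_s(1 + k_d θ_c) / [θ_c(Yk − k_d) − 1] = 83.2 × (1 + 0.108 × 6.70) / [6.70 × (0.489 × 9.91 − 0.108) − 1] = 143.4 / 30.74 = 4.664 mg/L.

S ≈ 4.66 mg/L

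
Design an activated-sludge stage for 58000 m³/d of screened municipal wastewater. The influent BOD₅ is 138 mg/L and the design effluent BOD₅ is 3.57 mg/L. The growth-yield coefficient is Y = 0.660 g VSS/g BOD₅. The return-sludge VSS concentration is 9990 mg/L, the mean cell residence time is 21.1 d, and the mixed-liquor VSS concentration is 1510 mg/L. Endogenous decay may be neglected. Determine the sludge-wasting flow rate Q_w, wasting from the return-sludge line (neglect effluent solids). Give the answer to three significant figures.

Q_w ≈ 515 m³/d

V·X = Y·Q·ΔS·θ_c gives V = 0.660 × 58000 × (138 − 3.57) × 21.1 / 1510 = 71907 m³.
Q_w = (V·X)/(θ_c X_r) = 71907 × 1510 / (21.1 × 9990) = 515.1 m³/d.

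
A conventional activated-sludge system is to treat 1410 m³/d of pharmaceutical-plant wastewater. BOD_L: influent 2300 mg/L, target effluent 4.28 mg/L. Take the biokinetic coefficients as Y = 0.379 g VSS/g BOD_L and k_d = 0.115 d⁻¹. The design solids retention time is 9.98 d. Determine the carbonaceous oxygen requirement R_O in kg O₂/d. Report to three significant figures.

R_O ≈ 2430 kg O₂/d

Y_obs = Y / (1 + k_d θ_c) = 0.379 / (1 + 0.115 × 9.98) = 0.379 / 2.148 = 0.1765.
Q·(S₀ − S) = 1410 × (2300 − 4.28) × 10⁻³ = 3237 kg/d removed.
P_X = Y_obs·Q·(S₀ − S) = 0.1765 × 3237 = 571.2 kg VSS/d.
R_O = Q·(S₀ − S) − 1.42·P_X = 3237 − 1.42 × 571.2 = 2426 kg O₂/d.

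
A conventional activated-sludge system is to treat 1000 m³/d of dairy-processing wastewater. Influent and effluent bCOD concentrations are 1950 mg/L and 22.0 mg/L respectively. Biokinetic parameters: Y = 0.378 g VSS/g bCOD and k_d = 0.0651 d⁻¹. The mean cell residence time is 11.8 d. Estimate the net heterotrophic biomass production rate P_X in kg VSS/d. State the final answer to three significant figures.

P_X ≈ 412 kg VSS/d

The observed yield is Y_obs = Y/(1 + k_d·θ_c) = 0.378 / (1 + 0.0651 × 11.8) = 0.378 / 1.768 = 0.2138 g VSS per g bCOD removed.
Q·(S₀ − S) = 1000 × (1950 − 22.0) × 10⁻³ = 1928 kg/d removed.
So the net sludge growth is P_X = 0.2138 × 1928 = 412.2 kg VSS/d.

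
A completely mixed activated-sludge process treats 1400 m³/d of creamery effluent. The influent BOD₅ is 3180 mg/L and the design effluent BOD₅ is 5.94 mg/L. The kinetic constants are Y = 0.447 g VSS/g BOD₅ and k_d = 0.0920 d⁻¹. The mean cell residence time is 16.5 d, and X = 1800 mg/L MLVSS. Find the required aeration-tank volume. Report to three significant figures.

Steady-state biomass mass balance: V·X·(1 + k_d·θ_c) = Y·Q·(S₀ − S)·θ_c, so V = 0.447 × 1400 × (3180 − 5.94) × 16.5 / [1800 × (1 + 0.0920 × 16.5)] = 3.28×10^7 / 4532 = 7231 m³.

V ≈ 7230 m³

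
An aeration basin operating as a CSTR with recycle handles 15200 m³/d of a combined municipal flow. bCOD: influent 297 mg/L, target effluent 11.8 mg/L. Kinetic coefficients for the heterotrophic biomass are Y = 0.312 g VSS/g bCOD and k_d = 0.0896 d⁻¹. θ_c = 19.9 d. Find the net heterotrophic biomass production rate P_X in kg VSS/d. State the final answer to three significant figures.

Observed yield with endogenous decay: Y_obs = Y / (1 + k_d·θ_c) = 0.312 / (1 + 0.0896 × 19.9) = 0.312 / 2.783 = 0.1121 g VSS/g bCOD.
ΔS = 297 − 11.8 = 285.2 mg/L, so the substrate removal rate is 15200 × 285.2/1000 = 4335 kg bCOD/d.
Biomass produced: P_X = Y_obs·Q·ΔS = 0.1121 × 4335 ≈ 486.0 kg VSS/d.

P_X ≈ 486 kg VSS/d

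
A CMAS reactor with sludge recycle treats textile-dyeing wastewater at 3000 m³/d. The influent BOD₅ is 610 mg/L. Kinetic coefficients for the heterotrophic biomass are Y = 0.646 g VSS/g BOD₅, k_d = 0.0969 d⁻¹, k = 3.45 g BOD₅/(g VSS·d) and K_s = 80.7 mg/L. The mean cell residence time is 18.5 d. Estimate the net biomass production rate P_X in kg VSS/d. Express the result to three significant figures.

P_X ≈ 419 kg VSS/d

From the Monod/SRT balance for a CMAS, S = K_s·(1+k_d θ_c)/[θ_c·(Y k − k_d) − 1] = 80.7 × (1 + 0.0969 × 18.5) / [18.5 × (0.646 × 3.45 − 0.0969) − 1] = 225.4 / 38.44 = 5.863 mg/L.
Correct the yield for decay: Y_obs = Y/(1 + k_d θ_c) = 0.646 / (1 + 0.0969 × 18.5) = 0.646 / 2.793 = 0.2313.
Substrate removed = Q·(S₀ − S) = 3000 m³/d × (610 − 5.86) g/m³ = 1.81×10^6 g/d = 1812 kg/d.
So the net sludge growth is P_X = 0.2313 × 1812 = 419.3 kg VSS/d.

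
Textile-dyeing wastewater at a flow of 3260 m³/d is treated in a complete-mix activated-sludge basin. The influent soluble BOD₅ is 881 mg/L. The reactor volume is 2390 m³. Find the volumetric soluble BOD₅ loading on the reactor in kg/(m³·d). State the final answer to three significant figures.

Volumetric loading L_v = Q·S₀ / V = 3260 × 881 g/m³ / 2390 m³ = 1202 g/(m³·d) = 1.202 kg soluble BOD₅/(m³·d).

L_v ≈ 1.20 kg soluble BOD₅/(m³·d)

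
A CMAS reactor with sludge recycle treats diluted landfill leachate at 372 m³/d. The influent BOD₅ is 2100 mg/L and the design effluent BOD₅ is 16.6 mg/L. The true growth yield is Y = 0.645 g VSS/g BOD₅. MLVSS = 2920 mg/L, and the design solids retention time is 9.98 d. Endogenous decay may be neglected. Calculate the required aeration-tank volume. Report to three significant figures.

V ≈ 1710 m³

V·X = Y·Q·ΔS·θ_c gives V = 0.645 × 372 × (2100 − 16.6) × 9.98 / 2920 = 1709 m³.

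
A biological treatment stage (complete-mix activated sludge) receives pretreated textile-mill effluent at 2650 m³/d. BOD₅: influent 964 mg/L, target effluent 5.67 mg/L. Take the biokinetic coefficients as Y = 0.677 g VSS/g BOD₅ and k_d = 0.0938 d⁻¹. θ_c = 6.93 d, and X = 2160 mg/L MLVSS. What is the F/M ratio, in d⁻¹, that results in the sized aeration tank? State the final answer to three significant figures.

Rearranging the biomass balance for a CMAS with decay, V = Y·Q·ΔS·θ_c / [X·(1+k_d θ_c)] = 0.677 × 2650 × (964 − 5.67) × 6.93 / [2160 × (1 + 0.0938 × 6.93)] = 1.19×10^7 / 3564 = 3343 m³.
F/M = applied load / biomass = Q·S₀/(V·X) = 2650 × 964 / (3343 × 2160) = 0.3538 d⁻¹.

F/M ≈ 0.354 d⁻¹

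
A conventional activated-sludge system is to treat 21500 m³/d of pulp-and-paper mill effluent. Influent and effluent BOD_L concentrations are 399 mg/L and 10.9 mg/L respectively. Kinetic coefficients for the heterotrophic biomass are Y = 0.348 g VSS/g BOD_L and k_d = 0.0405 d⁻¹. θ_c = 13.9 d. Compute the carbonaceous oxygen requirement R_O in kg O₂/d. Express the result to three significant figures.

R_O ≈ 5710 kg O₂/d

Observed yield with endogenous decay: Y_obs = Y / (1 + k_d·θ_c) = 0.348 / (1 + 0.0405 × 13.9) = 0.348 / 1.563 = 0.2227 g VSS/g BOD_L.
ΔS = 399 − 10.9 = 388.1 mg/L, so the substrate removal rate is 21500 × 388.1/1000 = 8344 kg BOD_L/d.
Biomass synthesised: P_X = Y_obs × 8344 = 1858 kg VSS/d.
R_O = Q·ΔS − 1.42 P_X = 8344 − 2638 = 5706 kg O₂/d.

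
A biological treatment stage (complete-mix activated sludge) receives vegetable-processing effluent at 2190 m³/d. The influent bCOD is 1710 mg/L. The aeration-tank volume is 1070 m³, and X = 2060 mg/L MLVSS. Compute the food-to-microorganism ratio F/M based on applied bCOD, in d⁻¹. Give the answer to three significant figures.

F/M ≈ 1.70 d⁻¹

F/M = applied load / biomass = Q·S₀/(V·X) = 2190 × 1710 / (1070 × 2060) = 1.699 d⁻¹.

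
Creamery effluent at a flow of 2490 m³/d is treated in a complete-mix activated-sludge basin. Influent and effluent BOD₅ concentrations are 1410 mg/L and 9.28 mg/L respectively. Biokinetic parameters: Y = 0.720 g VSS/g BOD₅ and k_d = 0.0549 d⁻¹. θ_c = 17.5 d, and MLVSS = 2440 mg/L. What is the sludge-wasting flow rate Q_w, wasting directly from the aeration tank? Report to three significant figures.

From the SRT design equation V = Y Q (S₀−S) θ_c / [X (1 + k_d θ_c)] = 0.720 × 2490 × (1410 − 9.28) × 17.5 / [2440 × (1 + 0.0549 × 17.5)] = 4.39×10^7 / 4784 = 9186 m³.
For wasting at MLVSS concentration, Q_w = V/θ_c = 9186/17.5 = 524.9 m³/d.

Q_w ≈ 525 m³/d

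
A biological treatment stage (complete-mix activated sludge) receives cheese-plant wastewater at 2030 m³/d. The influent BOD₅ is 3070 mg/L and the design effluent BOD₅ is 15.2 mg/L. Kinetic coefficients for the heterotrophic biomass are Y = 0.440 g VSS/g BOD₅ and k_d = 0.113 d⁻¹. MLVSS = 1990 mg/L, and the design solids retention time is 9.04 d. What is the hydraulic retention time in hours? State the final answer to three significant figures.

Steady-state biomass mass balance: V·X·(1 + k_d·θ_c) = Y·Q·(S₀ − S)·θ_c, so V = 0.440 × 2030 × (3070 − 15.2) × 9.04 / [1990 × (1 + 0.113 × 9.04)] = 2.47×10^7 / 4023 = 6132 m³.
Hydraulic retention time τ = V/Q = 6132 / 2030 = 3.020 d = 72.49 h.

τ ≈ 72.5 h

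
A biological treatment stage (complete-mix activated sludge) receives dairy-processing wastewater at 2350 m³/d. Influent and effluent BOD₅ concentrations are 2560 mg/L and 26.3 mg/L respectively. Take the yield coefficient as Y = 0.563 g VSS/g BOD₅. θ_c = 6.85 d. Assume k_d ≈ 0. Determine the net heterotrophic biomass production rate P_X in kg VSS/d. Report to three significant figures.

P_X ≈ 3350 kg VSS/d

Since k_d ≈ 0, Y_obs = Y = 0.563 g VSS/g BOD₅.
ΔS = 2560 − 26.3 = 2534 mg/L, so the substrate removal rate is 2350 × 2534/1000 = 5954 kg BOD₅/d.
P_X = Y_obs · Q(S₀ − S) = 0.5630 × 5954 = 3352 kg VSS/d.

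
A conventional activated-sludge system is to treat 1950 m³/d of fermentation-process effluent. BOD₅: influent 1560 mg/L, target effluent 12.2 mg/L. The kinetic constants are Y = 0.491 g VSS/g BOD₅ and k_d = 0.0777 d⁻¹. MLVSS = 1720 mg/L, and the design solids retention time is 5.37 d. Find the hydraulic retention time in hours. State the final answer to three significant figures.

From the SRT design equation V = Y Q (S₀−S) θ_c / [X (1 + k_d θ_c)] = 0.491 × 1950 × (1560 − 12.2) × 5.37 / [1720 × (1 + 0.0777 × 5.37)] = 7.96×10^6 / 2438 = 3265 m³.
HRT = V/Q = 3265 m³ / 1950 m³·d⁻¹ = 1.674 d × 24 = 40.18 h.

τ ≈ 40.2 h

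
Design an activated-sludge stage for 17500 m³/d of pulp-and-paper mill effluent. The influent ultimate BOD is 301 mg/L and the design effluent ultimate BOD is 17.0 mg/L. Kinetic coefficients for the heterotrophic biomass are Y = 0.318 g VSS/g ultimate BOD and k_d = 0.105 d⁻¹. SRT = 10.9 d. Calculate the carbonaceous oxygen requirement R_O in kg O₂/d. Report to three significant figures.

The observed yield is Y_obs = Y/(1 + k_d·θ_c) = 0.318 / (1 + 0.105 × 10.9) = 0.318 / 2.144 = 0.1483 g VSS per g ultimate BOD removed.
Mass of ultimate BOD removed per day: Q(S₀ − S) = 17500 × 284.0 g/m³ = 4970 kg/d.
Net sludge production P_X = 0.1483 × 4970 = 737.0 kg VSS/d.
R_O = Q·ΔS − 1.42 P_X = 4970 − 1047 = 3923 kg O₂/d.

R_O ≈ 3920 kg O₂/d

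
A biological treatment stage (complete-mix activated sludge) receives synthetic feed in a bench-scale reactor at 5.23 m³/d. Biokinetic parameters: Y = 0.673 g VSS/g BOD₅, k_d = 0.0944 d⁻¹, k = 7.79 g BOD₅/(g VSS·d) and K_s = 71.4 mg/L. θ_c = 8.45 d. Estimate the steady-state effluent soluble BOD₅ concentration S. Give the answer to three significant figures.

Effluent substrate depends only on kinetics and SRT: S = K_s(1 + k_d θ_c) / [θ_c(Yk − k_d) − 1] = 71.4 × (1 + 0.0944 × 8.45) / [8.45 × (0.673 × 7.79 − 0.0944) − 1] = 128.4 / 42.50 = 3.020 mg/L.

S ≈ 3.02 mg/L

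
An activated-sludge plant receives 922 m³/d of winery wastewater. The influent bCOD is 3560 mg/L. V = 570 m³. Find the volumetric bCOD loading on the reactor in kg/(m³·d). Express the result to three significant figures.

Volumetric loading L_v = Q·S₀ / V = 922 × 3560 g/m³ / 570.0 m³ = 5758 g/(m³·d) = 5.758 kg bCOD/(m³·d).

L_v ≈ 5.76 kg bCOD/(m³·d)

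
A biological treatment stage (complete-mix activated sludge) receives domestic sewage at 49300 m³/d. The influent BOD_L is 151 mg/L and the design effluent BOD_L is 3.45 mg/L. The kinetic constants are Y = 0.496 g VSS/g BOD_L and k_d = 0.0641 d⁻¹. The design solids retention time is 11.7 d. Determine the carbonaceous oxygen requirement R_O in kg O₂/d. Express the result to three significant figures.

Observed yield with endogenous decay: Y_obs = Y / (1 + k_d·θ_c) = 0.496 / (1 + 0.0641 × 11.7) = 0.496 / 1.750 = 0.2834 g VSS/g BOD_L.
Mass of BOD_L removed per day: Q(S₀ − S) = 49300 × 147.6 g/m³ = 7274 kg/d.
P_X = Y_obs·Q·(S₀ − S) = 0.2834 × 7274 = 2062 kg VSS/d.
R_O = Q·ΔS − 1.42 P_X = 7274 − 2928 = 4347 kg O₂/d.

R_O ≈ 4350 kg O₂/d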